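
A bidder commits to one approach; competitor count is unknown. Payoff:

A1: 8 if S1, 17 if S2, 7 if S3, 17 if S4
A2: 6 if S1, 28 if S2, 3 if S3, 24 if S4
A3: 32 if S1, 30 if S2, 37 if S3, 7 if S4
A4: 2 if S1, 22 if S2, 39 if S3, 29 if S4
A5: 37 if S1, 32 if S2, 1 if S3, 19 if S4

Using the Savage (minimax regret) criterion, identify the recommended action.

Column bests: S1=37, S2=32, S3=39, S4=29.
A1 regrets: 29, 15, 32, 12 → max 32
A2 regrets: 31, 4, 36, 5 → max 36
A3 regrets: 5, 2, 2, 22 → max 22
A4 regrets: 35, 10, 0, 0 → max 35
A5 regrets: 0, 0, 38, 10 → max 38
Smallest max regret = 22 → A3.

A3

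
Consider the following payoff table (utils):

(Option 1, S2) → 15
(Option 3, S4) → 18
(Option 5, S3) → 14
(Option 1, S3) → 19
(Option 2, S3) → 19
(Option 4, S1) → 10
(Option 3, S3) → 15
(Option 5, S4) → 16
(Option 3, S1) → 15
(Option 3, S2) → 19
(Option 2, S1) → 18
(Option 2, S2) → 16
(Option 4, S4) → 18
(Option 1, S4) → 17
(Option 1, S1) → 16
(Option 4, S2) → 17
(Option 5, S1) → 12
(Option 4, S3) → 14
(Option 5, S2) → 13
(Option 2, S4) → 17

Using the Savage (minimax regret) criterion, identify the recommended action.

Column bests: S1=18, S2=19, S3=19, S4=18.
Option 1 regrets: 2, 4, 0, 1 → max 4
Option 2 regrets: 0, 3, 0, 1 → max 3
Option 3 regrets: 3, 0, 4, 0 → max 4
Option 4 regrets: 8, 2, 5, 0 → max 8
Option 5 regrets: 6, 6, 5, 2 → max 6
Smallest max regret = 3 → Option 2.

Option 2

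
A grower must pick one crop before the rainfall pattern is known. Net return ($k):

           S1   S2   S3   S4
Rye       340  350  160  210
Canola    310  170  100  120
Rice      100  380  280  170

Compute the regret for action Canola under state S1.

30

Best payoff under S1 is 340.
Regret = 340 − 310 = 30.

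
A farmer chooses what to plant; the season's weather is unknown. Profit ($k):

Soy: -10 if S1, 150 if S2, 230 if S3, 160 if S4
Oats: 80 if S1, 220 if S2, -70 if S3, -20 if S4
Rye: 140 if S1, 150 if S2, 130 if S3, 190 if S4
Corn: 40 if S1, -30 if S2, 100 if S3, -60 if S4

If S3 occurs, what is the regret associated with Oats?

Best payoff under S3 is 230.
Regret = 230 − (-70) = 300.

300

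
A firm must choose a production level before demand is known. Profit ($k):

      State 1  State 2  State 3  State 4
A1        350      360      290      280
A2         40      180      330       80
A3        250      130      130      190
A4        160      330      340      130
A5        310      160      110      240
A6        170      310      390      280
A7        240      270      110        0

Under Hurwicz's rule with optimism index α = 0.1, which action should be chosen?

A1

A1: 0.1·360 + 0.9·280 = 288
A2: 0.1·330 + 0.9·40 = 69
A3: 0.1·250 + 0.9·130 = 142
A4: 0.1·340 + 0.9·130 = 151
A5: 0.1·310 + 0.9·110 = 130
A6: 0.1·390 + 0.9·170 = 192
A7: 0.1·270 + 0.9·0 = 27
Highest Hurwicz score = 288 → A1.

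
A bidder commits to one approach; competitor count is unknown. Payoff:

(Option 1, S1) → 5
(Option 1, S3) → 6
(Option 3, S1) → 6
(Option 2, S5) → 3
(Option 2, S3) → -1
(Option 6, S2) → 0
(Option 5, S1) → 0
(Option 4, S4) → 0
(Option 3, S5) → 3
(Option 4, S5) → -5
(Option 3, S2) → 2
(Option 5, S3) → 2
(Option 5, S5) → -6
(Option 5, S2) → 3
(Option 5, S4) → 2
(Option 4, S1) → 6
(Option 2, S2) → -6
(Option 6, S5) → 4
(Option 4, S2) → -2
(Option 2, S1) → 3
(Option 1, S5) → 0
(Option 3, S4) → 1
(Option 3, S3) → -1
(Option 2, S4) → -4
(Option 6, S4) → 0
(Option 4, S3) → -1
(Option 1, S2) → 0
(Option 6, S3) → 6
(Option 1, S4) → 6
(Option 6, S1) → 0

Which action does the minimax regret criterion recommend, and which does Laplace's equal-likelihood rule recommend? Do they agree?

Column bests: S1=6, S2=3, S3=6, S4=6, S5=4.
Option 1 regrets: 1, 3, 0, 0, 4 → max 4
Option 2 regrets: 3, 9, 7, 10, 1 → max 10
Option 3 regrets: 0, 1, 7, 5, 1 → max 7
Option 4 regrets: 0, 5, 7, 6, 9 → max 9
Option 5 regrets: 6, 0, 4, 4, 10 → max 10
Option 6 regrets: 6, 3, 0, 6, 0 → max 6
Smallest max regret = 4 → Option 1.
Row averages: Option 1=3.4, Option 2=-1, Option 3=2.2, Option 4=-0.4, Option 5=0.2, Option 6=2
Highest average = 3.4 → Option 1.

minimax regret → Option 1; laplace → Option 1 (agree)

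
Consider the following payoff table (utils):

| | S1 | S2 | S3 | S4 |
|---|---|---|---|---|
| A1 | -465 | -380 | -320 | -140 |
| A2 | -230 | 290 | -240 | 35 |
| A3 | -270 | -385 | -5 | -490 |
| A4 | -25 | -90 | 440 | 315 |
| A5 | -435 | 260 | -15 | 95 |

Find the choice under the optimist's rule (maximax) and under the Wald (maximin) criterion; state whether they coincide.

maximax → A4; maximin → A4 (agree)

Row maxima: A1=-140, A2=290, A3=-5, A4=440, A5=260
Best best-case = 440 → A4.
Row minima: A1=-465, A2=-240, A3=-490, A4=-90, A5=-435
Best worst-case = -90 → A4.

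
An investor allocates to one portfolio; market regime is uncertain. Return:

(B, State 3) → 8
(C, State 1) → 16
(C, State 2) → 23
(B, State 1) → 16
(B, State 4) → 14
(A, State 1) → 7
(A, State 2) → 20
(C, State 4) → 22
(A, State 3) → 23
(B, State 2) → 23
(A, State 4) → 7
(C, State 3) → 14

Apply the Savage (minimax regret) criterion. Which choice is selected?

C

Column bests: State 1=16, State 2=23, State 3=23, State 4=22.
A regrets: 9, 3, 0, 15 → max 15
B regrets: 0, 0, 15, 8 → max 15
C regrets: 0, 0, 9, 0 → max 9
Smallest max regret = 9 → C.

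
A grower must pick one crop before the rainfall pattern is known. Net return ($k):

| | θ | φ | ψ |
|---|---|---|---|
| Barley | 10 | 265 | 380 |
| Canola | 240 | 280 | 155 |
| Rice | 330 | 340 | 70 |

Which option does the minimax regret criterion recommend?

Column bests: θ=330, φ=340, ψ=380.
Barley regrets: 320, 75, 0 → max 320
Canola regrets: 90, 60, 225 → max 225
Rice regrets: 0, 0, 310 → max 310
Smallest max regret = 225 → Canola.

Canola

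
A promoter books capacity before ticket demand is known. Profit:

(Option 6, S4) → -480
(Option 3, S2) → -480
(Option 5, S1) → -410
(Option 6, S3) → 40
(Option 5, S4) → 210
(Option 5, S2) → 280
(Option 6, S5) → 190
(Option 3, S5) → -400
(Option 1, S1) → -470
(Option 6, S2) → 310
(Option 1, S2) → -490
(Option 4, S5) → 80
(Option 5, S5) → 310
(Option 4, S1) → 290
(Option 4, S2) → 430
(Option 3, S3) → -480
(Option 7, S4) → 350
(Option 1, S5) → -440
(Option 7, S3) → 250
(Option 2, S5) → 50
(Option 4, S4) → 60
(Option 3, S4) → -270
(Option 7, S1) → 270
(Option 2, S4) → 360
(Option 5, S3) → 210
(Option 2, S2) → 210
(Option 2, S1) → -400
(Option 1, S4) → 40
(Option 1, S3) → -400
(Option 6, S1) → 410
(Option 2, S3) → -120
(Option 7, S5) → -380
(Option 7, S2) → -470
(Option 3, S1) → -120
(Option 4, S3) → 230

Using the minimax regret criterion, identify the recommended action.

Option 4

Column bests: S1=410, S2=430, S3=250, S4=360, S5=310.
Option 1 regrets: 880, 920, 650, 320, 750 → max 920
Option 2 regrets: 810, 220, 370, 0, 260 → max 810
Option 3 regrets: 530, 910, 730, 630, 710 → max 910
Option 4 regrets: 120, 0, 20, 300, 230 → max 300
Option 5 regrets: 820, 150, 40, 150, 0 → max 820
Option 6 regrets: 0, 120, 210, 840, 120 → max 840
Option 7 regrets: 140, 900, 0, 10, 690 → max 900
Smallest max regret = 300 → Option 4.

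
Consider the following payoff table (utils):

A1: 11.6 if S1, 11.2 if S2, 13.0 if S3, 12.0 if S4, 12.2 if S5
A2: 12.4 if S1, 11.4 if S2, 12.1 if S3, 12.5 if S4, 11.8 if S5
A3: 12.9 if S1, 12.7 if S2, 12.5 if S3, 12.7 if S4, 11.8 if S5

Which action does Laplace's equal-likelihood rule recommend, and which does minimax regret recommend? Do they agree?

Row averages: A1=12, A2=12.04, A3=12.52
Highest average = 12.52 → A3.
Column bests: S1=12.9, S2=12.7, S3=13.0, S4=12.7, S5=12.2.
A1 regrets: 1.3, 1.5, 0.0, 0.7, 0.0 → max 1.5
A2 regrets: 0.5, 1.3, 0.9, 0.2, 0.4 → max 1.3
A3 regrets: 0.0, 0.0, 0.5, 0.0, 0.4 → max 0.5
Smallest max regret = 0.5 → A3.

laplace → A3; minimax regret → A3 (agree)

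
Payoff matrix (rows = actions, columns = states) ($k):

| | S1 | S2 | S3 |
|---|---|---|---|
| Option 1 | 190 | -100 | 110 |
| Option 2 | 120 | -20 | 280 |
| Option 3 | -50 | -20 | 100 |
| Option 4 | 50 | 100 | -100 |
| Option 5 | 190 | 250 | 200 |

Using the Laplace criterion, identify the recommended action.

Row averages: Option 1=200/3, Option 2=380/3, Option 3=10, Option 4=50/3, Option 5=640/3
Highest average = 640/3 → Option 5.

Option 5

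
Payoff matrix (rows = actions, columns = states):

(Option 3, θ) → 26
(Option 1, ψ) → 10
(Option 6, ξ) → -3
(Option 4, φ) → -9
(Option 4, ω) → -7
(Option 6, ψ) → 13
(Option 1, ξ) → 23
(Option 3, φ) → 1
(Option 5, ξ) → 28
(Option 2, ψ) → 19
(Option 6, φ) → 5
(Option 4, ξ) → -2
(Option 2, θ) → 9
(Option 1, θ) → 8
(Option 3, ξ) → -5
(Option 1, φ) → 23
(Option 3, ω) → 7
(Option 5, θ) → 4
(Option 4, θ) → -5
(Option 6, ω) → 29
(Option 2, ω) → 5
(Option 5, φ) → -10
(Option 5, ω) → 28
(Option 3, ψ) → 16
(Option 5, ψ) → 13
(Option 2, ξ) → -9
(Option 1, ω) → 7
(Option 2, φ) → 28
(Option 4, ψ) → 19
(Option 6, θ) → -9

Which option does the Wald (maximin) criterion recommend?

Row minima: Option 1=7, Option 2=-9, Option 3=-5, Option 4=-9, Option 5=-10, Option 6=-9
Best worst-case = 7 → Option 1.

Option 1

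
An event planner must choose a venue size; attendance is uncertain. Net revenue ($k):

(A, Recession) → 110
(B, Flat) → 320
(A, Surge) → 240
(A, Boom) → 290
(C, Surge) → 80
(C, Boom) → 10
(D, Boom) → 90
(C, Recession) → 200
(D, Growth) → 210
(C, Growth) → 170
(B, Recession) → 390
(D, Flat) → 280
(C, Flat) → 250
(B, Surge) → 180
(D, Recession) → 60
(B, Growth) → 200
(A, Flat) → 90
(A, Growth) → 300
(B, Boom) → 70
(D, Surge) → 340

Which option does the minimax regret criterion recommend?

B

Column bests: Recession=390, Flat=320, Growth=300, Boom=290, Surge=340.
A regrets: 280, 230, 0, 0, 100 → max 280
B regrets: 0, 0, 100, 220, 160 → max 220
C regrets: 190, 70, 130, 280, 260 → max 280
D regrets: 330, 40, 90, 200, 0 → max 330
Smallest max regret = 220 → B.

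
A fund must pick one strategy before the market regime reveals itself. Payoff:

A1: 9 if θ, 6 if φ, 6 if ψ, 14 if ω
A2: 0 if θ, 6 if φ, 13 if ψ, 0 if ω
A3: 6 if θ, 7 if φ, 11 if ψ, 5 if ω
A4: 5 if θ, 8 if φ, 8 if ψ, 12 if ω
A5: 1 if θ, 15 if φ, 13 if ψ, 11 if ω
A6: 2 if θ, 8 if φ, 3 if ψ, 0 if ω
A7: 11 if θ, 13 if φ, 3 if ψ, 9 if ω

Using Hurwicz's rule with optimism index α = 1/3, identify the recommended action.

A1

A1: 1/3·14 + 2/3·6 = 26/3
A2: 1/3·13 + 2/3·0 = 13/3
A3: 1/3·11 + 2/3·5 = 7
A4: 1/3·12 + 2/3·5 = 22/3
A5: 1/3·15 + 2/3·1 = 17/3
A6: 1/3·8 + 2/3·0 = 8/3
A7: 1/3·13 + 2/3·3 = 19/3
Highest Hurwicz score = 26/3 → A1.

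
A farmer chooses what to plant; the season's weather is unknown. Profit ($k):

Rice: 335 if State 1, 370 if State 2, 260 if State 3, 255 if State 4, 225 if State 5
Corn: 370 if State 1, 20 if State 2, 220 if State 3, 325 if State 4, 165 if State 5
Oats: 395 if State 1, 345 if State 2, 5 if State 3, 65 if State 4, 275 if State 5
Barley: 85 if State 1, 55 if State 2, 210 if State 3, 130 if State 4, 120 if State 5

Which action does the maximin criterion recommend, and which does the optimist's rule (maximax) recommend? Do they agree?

Row minima: Rice=225, Corn=20, Oats=5, Barley=55
Best worst-case = 225 → Rice.
Row maxima: Rice=370, Corn=370, Oats=395, Barley=210
Best best-case = 395 → Oats.

maximin → Rice; maximax → Oats (disagree)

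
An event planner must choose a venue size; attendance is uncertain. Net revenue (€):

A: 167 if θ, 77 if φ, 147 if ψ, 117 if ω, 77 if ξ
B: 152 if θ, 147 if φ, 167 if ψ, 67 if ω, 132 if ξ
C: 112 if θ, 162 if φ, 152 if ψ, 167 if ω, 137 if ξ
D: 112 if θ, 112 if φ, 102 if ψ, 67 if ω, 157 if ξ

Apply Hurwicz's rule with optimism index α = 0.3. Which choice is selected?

A: 0.3·167 + 0.7·77 = 104
B: 0.3·167 + 0.7·67 = 97
C: 0.3·167 + 0.7·112 = 128.5
D: 0.3·157 + 0.7·67 = 94
Highest Hurwicz score = 128.5 → C.

C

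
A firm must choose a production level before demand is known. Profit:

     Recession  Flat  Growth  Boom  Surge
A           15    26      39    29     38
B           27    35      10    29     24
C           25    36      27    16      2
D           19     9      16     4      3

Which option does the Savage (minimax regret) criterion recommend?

Column bests: Recession=27, Flat=36, Growth=39, Boom=29, Surge=38.
A regrets: 12, 10, 0, 0, 0 → max 12
B regrets: 0, 1, 29, 0, 14 → max 29
C regrets: 2, 0, 12, 13, 36 → max 36
D regrets: 8, 27, 23, 25, 35 → max 35
Smallest max regret = 12 → A.

A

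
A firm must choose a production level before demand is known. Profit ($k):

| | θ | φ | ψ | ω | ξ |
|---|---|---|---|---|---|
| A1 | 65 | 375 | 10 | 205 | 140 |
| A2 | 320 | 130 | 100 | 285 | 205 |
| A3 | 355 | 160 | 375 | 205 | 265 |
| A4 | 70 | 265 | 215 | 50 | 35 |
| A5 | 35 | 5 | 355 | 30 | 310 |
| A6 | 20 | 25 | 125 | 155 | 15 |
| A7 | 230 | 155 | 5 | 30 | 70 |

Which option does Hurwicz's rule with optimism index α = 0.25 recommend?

A3

A1: 0.25·375 + 0.75·10 = 101.25
A2: 0.25·320 + 0.75·100 = 155
A3: 0.25·375 + 0.75·160 = 213.75
A4: 0.25·265 + 0.75·35 = 92.5
A5: 0.25·355 + 0.75·5 = 92.5
A6: 0.25·155 + 0.75·15 = 50
A7: 0.25·230 + 0.75·5 = 61.25
Highest Hurwicz score = 213.75 → A3.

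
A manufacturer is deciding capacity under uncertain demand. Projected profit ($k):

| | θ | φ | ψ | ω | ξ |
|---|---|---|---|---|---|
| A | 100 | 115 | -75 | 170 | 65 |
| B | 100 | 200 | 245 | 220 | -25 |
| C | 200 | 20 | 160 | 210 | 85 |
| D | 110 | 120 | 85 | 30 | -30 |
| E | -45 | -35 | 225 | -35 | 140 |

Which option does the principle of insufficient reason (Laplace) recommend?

B

Row averages: A=75, B=148, C=135, D=63, E=50
Highest average = 148 → B.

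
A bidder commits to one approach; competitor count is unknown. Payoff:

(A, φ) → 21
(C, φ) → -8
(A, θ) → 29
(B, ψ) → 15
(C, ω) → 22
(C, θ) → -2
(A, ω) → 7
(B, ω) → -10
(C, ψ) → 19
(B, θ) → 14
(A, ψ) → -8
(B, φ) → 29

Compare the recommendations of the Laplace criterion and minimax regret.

Row averages: A=12.25, B=12, C=7.75
Highest average = 12.25 → A.
Column bests: θ=29, φ=29, ψ=19, ω=22.
A regrets: 0, 8, 27, 15 → max 27
B regrets: 15, 0, 4, 32 → max 32
C regrets: 31, 37, 0, 0 → max 37
Smallest max regret = 27 → A.

laplace → A; minimax regret → A (agree)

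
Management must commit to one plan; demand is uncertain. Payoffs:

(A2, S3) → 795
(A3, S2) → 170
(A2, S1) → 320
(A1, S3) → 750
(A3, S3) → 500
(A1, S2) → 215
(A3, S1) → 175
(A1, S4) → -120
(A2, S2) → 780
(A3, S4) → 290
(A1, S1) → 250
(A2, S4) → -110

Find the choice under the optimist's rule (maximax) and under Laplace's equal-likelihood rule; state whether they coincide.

maximax → A2; laplace → A2 (agree)

Row maxima: A1=750, A2=795, A3=500
Best best-case = 795 → A2.
Row averages: A1=273.75, A2=446.25, A3=283.75
Highest average = 446.25 → A2.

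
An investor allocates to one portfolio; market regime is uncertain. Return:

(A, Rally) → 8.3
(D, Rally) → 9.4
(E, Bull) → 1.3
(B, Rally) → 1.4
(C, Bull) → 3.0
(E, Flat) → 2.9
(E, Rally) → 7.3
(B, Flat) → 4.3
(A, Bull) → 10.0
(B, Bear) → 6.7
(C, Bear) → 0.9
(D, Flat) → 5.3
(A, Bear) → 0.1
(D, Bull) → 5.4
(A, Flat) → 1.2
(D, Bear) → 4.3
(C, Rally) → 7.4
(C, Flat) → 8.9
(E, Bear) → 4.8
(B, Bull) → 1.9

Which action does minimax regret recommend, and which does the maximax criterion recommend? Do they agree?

minimax regret → D; maximax → A (disagree)

Column bests: Bear=6.7, Flat=8.9, Bull=10.0, Rally=9.4.
A regrets: 6.6, 7.7, 0.0, 1.1 → max 7.7
B regrets: 0.0, 4.6, 8.1, 8.0 → max 8.1
C regrets: 5.8, 0.0, 7.0, 2.0 → max 7.0
D regrets: 2.4, 3.6, 4.6, 0.0 → max 4.6
E regrets: 1.9, 6.0, 8.7, 2.1 → max 8.7
Smallest max regret = 4.6 → D.
Row maxima: A=10.0, B=6.7, C=8.9, D=9.4, E=7.3
Best best-case = 10.0 → A.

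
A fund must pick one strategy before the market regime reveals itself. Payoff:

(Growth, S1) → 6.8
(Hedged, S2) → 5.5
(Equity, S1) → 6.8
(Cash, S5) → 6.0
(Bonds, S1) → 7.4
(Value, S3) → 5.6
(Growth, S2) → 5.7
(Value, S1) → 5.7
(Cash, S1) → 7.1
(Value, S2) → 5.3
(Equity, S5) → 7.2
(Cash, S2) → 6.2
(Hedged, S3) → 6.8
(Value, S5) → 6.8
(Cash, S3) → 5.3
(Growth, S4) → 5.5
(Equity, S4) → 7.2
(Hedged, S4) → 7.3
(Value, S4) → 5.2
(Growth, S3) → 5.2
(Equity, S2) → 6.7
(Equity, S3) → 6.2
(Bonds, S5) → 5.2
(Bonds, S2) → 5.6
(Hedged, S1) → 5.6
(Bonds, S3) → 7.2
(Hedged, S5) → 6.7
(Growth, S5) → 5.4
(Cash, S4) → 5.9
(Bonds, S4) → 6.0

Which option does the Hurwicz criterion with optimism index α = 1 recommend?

Equity: 1·7.2 + 0·6.2 = 7.2
Value: 1·6.8 + 0·5.2 = 6.8
Growth: 1·6.8 + 0·5.2 = 6.8
Hedged: 1·7.3 + 0·5.5 = 7.3
Cash: 1·7.1 + 0·5.3 = 7.1
Bonds: 1·7.4 + 0·5.2 = 7.4
Highest Hurwicz score = 7.4 → Bonds.

Bonds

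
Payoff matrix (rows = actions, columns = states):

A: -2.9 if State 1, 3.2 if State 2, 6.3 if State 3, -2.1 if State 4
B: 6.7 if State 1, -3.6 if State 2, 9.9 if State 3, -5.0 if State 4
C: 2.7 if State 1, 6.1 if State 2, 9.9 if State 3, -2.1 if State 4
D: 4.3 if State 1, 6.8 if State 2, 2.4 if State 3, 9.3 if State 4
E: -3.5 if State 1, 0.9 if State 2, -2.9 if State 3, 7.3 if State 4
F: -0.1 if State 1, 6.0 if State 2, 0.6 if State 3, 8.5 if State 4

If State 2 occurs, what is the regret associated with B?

Best payoff under State 2 is 6.8.
Regret = 6.8 − (-3.6) = 10.4.

10.4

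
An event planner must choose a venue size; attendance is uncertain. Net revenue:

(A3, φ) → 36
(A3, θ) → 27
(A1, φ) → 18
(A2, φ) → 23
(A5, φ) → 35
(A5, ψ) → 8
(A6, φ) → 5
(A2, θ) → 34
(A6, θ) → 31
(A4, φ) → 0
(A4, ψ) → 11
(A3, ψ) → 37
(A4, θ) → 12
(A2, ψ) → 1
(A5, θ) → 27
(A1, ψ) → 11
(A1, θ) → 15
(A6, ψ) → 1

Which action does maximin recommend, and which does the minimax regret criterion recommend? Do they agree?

Row minima: A1=11, A2=1, A3=27, A4=0, A5=8, A6=1
Best worst-case = 27 → A3.
Column bests: θ=34, φ=36, ψ=37.
A1 regrets: 19, 18, 26 → max 26
A2 regrets: 0, 13, 36 → max 36
A3 regrets: 7, 0, 0 → max 7
A4 regrets: 22, 36, 26 → max 36
A5 regrets: 7, 1, 29 → max 29
A6 regrets: 3, 31, 36 → max 36
Smallest max regret = 7 → A3.

maximin → A3; minimax regret → A3 (agree)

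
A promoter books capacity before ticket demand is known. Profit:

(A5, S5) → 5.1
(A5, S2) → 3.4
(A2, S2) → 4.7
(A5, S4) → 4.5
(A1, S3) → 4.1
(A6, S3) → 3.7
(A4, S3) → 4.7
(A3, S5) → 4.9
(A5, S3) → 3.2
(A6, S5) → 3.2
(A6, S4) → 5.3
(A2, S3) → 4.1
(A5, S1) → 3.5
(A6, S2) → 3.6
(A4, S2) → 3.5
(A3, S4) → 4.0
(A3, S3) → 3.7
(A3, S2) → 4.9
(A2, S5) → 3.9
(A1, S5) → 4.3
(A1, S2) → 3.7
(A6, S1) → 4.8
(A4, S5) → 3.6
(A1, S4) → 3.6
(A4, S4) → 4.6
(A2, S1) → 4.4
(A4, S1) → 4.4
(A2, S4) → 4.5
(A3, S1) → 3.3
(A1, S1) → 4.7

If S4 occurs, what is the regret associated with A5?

0.8

Best payoff under S4 is 5.3.
Regret = 5.3 − 4.5 = 0.8.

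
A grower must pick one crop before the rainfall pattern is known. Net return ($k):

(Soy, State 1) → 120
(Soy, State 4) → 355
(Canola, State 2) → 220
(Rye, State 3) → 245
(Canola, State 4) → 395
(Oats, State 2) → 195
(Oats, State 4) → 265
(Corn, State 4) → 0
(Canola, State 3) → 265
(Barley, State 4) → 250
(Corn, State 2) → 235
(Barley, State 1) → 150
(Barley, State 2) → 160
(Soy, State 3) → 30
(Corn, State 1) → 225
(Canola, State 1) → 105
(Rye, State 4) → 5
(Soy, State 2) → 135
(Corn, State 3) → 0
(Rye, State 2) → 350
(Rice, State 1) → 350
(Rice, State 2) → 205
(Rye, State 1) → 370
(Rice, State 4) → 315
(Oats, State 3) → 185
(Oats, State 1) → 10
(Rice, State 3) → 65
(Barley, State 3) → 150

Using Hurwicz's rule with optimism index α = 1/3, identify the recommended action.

Barley: 1/3·250 + 2/3·150 = 550/3
Canola: 1/3·395 + 2/3·105 = 605/3
Oats: 1/3·265 + 2/3·10 = 95
Corn: 1/3·235 + 2/3·0 = 235/3
Soy: 1/3·355 + 2/3·30 = 415/3
Rye: 1/3·370 + 2/3·5 = 380/3
Rice: 1/3·350 + 2/3·65 = 160
Highest Hurwicz score = 605/3 → Canola.

Canola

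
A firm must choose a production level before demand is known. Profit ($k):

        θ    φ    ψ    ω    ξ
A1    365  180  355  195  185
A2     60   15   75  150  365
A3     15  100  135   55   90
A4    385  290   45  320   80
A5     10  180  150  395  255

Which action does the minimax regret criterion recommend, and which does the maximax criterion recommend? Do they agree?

minimax regret → A1; maximax → A5 (disagree)

Column bests: θ=385, φ=290, ψ=355, ω=395, ξ=365.
A1 regrets: 20, 110, 0, 200, 180 → max 200
A2 regrets: 325, 275, 280, 245, 0 → max 325
A3 regrets: 370, 190, 220, 340, 275 → max 370
A4 regrets: 0, 0, 310, 75, 285 → max 310
A5 regrets: 375, 110, 205, 0, 110 → max 375
Smallest max regret = 200 → A1.
Row maxima: A1=365, A2=365, A3=135, A4=385, A5=395
Best best-case = 395 → A5.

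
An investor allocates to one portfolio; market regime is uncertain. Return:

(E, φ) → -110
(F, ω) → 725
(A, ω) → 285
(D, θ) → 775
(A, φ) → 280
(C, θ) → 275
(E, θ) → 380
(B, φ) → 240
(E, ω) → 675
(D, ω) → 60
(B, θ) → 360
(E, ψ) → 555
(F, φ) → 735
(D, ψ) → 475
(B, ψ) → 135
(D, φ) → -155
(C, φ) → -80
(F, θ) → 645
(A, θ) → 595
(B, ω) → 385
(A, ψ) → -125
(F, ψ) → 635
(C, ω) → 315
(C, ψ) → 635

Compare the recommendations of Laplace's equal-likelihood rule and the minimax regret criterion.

laplace → F; minimax regret → F (agree)

Row averages: A=258.75, B=280, C=286.25, D=288.75, E=375, F=685
Highest average = 685 → F.
Column bests: θ=775, φ=735, ψ=635, ω=725.
A regrets: 180, 455, 760, 440 → max 760
B regrets: 415, 495, 500, 340 → max 500
C regrets: 500, 815, 0, 410 → max 815
D regrets: 0, 890, 160, 665 → max 890
E regrets: 395, 845, 80, 50 → max 845
F regrets: 130, 0, 0, 0 → max 130
Smallest max regret = 130 → F.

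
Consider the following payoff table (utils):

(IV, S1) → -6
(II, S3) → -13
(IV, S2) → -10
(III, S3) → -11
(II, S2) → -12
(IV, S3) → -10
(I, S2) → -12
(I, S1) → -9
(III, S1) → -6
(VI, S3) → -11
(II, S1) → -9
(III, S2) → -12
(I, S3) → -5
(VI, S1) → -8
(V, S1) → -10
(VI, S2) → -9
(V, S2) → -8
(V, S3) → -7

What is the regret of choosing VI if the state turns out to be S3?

6

Best payoff under S3 is -5.
Regret = -5 − (-11) = 6.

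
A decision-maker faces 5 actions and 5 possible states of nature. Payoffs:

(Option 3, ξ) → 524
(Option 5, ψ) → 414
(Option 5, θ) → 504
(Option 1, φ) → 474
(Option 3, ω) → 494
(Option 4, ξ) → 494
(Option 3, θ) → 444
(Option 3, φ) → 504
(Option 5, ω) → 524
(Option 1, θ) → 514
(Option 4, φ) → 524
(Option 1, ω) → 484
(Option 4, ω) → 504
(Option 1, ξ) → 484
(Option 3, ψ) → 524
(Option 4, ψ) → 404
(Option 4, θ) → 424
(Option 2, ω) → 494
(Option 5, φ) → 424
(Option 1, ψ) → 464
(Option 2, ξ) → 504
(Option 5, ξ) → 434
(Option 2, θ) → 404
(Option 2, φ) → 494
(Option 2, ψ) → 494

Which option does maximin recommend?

Option 1

Row minima: Option 1=464, Option 2=404, Option 3=444, Option 4=404, Option 5=414
Best worst-case = 464 → Option 1.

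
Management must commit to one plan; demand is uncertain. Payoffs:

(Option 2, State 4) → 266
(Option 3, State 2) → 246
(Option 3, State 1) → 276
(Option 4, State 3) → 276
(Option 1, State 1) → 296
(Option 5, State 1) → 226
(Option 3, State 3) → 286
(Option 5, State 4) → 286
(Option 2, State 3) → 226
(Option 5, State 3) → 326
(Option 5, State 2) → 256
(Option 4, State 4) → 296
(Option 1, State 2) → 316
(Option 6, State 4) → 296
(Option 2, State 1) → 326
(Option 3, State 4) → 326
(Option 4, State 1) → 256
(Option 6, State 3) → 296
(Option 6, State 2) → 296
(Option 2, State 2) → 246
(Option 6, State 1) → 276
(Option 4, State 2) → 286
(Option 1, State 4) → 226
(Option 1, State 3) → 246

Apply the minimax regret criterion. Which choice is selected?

Option 6

Column bests: State 1=326, State 2=316, State 3=326, State 4=326.
Option 1 regrets: 30, 0, 80, 100 → max 100
Option 2 regrets: 0, 70, 100, 60 → max 100
Option 3 regrets: 50, 70, 40, 0 → max 70
Option 4 regrets: 70, 30, 50, 30 → max 70
Option 5 regrets: 100, 60, 0, 40 → max 100
Option 6 regrets: 50, 20, 30, 30 → max 50
Smallest max regret = 50 → Option 6.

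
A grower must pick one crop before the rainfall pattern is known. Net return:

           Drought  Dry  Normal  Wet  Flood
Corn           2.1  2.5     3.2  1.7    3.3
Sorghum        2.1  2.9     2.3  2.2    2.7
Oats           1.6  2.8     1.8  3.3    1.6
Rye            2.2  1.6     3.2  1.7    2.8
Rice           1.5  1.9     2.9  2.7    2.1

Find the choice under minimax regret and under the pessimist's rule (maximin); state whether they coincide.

minimax regret → Sorghum; maximin → Sorghum (agree)

Column bests: Drought=2.2, Dry=2.9, Normal=3.2, Wet=3.3, Flood=3.3.
Corn regrets: 0.1, 0.4, 0.0, 1.6, 0.0 → max 1.6
Sorghum regrets: 0.1, 0.0, 0.9, 1.1, 0.6 → max 1.1
Oats regrets: 0.6, 0.1, 1.4, 0.0, 1.7 → max 1.7
Rye regrets: 0.0, 1.3, 0.0, 1.6, 0.5 → max 1.6
Rice regrets: 0.7, 1.0, 0.3, 0.6, 1.2 → max 1.2
Smallest max regret = 1.1 → Sorghum.
Row minima: Corn=1.7, Sorghum=2.1, Oats=1.6, Rye=1.6, Rice=1.5
Best worst-case = 2.1 → Sorghum.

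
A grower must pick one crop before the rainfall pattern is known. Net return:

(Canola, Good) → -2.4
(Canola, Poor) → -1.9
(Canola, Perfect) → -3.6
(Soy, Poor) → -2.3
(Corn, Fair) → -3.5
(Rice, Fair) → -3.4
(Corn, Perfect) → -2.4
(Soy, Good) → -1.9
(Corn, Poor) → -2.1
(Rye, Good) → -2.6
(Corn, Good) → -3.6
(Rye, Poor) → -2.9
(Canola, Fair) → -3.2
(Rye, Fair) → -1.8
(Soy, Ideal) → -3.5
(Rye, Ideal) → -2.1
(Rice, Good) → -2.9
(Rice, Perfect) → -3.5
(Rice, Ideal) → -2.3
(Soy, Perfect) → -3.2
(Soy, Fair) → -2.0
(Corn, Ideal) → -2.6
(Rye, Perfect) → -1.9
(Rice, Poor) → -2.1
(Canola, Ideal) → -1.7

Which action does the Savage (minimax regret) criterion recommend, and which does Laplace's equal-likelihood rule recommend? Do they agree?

minimax regret → Rye; laplace → Rye (agree)

Column bests: Poor=-1.9, Fair=-1.8, Good=-1.9, Ideal=-1.7, Perfect=-1.9.
Rye regrets: 1.0, 0.0, 0.7, 0.4, 0.0 → max 1.0
Soy regrets: 0.4, 0.2, 0.0, 1.8, 1.3 → max 1.8
Canola regrets: 0.0, 1.4, 0.5, 0.0, 1.7 → max 1.7
Corn regrets: 0.2, 1.7, 1.7, 0.9, 0.5 → max 1.7
Rice regrets: 0.2, 1.6, 1.0, 0.6, 1.6 → max 1.6
Smallest max regret = 1.0 → Rye.
Row averages: Rye=-2.26, Soy=-2.58, Canola=-2.56, Corn=-2.84, Rice=-2.84
Highest average = -2.26 → Rye.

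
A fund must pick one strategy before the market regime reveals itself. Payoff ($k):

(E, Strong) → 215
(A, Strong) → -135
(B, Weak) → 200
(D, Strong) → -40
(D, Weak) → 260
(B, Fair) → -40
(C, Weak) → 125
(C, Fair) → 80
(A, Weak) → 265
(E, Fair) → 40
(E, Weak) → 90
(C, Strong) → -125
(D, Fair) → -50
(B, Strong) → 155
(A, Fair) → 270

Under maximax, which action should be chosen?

Row maxima: A=270, B=200, C=125, D=260, E=215
Best best-case = 270 → A.

A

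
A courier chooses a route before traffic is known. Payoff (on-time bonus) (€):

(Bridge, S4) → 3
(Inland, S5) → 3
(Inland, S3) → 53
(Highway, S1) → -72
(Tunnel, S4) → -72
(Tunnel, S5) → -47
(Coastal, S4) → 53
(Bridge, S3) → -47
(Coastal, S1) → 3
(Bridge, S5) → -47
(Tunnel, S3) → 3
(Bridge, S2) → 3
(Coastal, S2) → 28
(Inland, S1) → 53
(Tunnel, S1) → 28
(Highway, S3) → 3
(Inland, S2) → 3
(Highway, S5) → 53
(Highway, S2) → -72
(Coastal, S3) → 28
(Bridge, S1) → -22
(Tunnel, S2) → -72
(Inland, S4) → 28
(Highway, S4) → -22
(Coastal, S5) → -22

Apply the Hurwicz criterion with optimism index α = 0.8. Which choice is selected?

Inland

Inland: 0.8·53 + 0.2·3 = 43
Highway: 0.8·53 + 0.2·(-72) = 28
Coastal: 0.8·53 + 0.2·(-22) = 38
Tunnel: 0.8·28 + 0.2·(-72) = 8
Bridge: 0.8·3 + 0.2·(-47) = -7
Highest Hurwicz score = 43 → Inland.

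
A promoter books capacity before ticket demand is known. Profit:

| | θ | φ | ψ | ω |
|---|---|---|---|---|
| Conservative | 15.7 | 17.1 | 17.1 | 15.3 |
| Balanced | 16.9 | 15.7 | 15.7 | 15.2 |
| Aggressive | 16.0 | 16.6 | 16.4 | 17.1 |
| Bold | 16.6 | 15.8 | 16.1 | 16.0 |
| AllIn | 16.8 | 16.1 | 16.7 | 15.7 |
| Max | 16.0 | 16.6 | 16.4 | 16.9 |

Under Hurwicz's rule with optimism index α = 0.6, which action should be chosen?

Conservative: 0.6·17.1 + 0.4·15.3 = 16.38
Balanced: 0.6·16.9 + 0.4·15.2 = 16.22
Aggressive: 0.6·17.1 + 0.4·16.0 = 16.66
Bold: 0.6·16.6 + 0.4·15.8 = 16.28
AllIn: 0.6·16.8 + 0.4·15.7 = 16.36
Max: 0.6·16.9 + 0.4·16.0 = 16.54
Highest Hurwicz score = 16.66 → Aggressive.

Aggressive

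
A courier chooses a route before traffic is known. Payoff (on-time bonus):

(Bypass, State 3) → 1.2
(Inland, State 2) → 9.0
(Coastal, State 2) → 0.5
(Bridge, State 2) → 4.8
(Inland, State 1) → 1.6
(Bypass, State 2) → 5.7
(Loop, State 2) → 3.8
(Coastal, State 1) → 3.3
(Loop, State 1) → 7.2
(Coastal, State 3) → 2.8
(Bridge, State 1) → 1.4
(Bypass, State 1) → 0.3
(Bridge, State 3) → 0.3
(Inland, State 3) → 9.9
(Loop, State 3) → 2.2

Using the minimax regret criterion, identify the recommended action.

Inland

Column bests: State 1=7.2, State 2=9.0, State 3=9.9.
Coastal regrets: 3.9, 8.5, 7.1 → max 8.5
Bypass regrets: 6.9, 3.3, 8.7 → max 8.7
Inland regrets: 5.6, 0.0, 0.0 → max 5.6
Bridge regrets: 5.8, 4.2, 9.6 → max 9.6
Loop regrets: 0.0, 5.2, 7.7 → max 7.7
Smallest max regret = 5.6 → Inland.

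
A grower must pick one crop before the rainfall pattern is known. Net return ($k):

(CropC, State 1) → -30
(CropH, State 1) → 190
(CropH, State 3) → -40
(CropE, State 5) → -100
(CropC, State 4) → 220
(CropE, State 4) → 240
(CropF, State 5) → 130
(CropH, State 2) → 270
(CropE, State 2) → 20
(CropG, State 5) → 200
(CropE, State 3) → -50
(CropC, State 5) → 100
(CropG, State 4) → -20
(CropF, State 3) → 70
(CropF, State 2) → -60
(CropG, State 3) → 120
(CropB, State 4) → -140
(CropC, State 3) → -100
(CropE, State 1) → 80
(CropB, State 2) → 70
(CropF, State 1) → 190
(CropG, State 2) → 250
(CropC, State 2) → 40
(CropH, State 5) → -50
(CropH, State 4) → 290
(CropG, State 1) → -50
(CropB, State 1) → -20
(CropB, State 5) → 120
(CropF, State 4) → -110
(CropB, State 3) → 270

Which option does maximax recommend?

Row maxima: CropB=270, CropC=220, CropF=190, CropG=250, CropE=240, CropH=290
Best best-case = 290 → CropH.

CropH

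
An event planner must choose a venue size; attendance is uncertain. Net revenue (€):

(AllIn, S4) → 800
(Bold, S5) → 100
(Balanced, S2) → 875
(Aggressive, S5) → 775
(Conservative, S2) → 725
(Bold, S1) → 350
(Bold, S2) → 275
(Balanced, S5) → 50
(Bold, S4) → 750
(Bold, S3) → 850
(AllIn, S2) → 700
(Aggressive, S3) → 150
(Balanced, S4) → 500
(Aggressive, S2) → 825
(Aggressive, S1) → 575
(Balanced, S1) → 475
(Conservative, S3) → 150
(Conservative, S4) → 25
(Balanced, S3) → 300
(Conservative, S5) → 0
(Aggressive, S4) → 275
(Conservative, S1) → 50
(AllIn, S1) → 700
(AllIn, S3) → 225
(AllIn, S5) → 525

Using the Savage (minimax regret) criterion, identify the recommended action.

AllIn

Column bests: S1=700, S2=875, S3=850, S4=800, S5=775.
Conservative regrets: 650, 150, 700, 775, 775 → max 775
Balanced regrets: 225, 0, 550, 300, 725 → max 725
Aggressive regrets: 125, 50, 700, 525, 0 → max 700
Bold regrets: 350, 600, 0, 50, 675 → max 675
AllIn regrets: 0, 175, 625, 0, 250 → max 625
Smallest max regret = 625 → AllIn.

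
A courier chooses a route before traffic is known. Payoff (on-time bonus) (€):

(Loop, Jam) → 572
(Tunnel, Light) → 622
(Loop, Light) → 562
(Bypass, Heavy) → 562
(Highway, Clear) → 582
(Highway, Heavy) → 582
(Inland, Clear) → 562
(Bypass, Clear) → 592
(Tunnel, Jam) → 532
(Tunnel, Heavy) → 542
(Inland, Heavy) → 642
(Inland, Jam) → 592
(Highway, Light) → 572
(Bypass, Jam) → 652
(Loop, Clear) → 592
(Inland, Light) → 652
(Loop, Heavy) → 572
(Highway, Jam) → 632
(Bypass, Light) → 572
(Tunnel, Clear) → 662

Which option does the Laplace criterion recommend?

Row averages: Highway=592, Loop=574.5, Inland=612, Tunnel=589.5, Bypass=594.5
Highest average = 612 → Inland.

Inland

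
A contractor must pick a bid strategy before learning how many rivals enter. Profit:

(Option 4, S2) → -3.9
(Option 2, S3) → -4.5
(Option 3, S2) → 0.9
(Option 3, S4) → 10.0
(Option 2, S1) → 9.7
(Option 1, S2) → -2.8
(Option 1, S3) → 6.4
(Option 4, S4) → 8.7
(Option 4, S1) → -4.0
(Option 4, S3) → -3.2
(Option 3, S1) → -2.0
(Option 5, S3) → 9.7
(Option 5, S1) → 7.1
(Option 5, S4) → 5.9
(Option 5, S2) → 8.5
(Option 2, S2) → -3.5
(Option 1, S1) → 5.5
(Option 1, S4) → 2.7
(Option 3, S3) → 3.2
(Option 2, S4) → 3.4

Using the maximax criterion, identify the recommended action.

Option 3

Row maxima: Option 1=6.4, Option 2=9.7, Option 3=10.0, Option 4=8.7, Option 5=9.7
Best best-case = 10.0 → Option 3.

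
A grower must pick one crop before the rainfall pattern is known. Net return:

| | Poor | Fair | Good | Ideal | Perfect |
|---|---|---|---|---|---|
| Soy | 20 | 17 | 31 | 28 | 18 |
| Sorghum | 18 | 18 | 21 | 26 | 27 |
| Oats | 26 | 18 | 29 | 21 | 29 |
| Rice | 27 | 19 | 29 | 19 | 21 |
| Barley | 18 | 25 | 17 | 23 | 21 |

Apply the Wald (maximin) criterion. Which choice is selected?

Rice

Row minima: Soy=17, Sorghum=18, Oats=18, Rice=19, Barley=17
Best worst-case = 19 → Rice.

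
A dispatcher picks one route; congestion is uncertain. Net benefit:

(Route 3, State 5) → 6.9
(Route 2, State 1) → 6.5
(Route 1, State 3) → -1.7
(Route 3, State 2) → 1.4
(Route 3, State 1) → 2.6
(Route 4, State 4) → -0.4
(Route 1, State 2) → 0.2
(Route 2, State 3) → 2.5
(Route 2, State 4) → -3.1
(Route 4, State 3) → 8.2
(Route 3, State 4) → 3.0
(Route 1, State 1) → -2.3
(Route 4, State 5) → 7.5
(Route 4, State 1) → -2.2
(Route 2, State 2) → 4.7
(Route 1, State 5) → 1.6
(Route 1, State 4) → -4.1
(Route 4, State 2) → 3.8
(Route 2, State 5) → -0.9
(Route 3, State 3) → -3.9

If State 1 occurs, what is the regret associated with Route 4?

Best payoff under State 1 is 6.5.
Regret = 6.5 − (-2.2) = 8.7.

8.7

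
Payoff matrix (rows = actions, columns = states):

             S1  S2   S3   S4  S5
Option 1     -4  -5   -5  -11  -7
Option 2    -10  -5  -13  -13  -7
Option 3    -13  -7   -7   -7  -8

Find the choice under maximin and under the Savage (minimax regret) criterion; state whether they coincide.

maximin → Option 1; minimax regret → Option 1 (agree)

Row minima: Option 1=-11, Option 2=-13, Option 3=-13
Best worst-case = -11 → Option 1.
Column bests: S1=-4, S2=-5, S3=-5, S4=-7, S5=-7.
Option 1 regrets: 0, 0, 0, 4, 0 → max 4
Option 2 regrets: 6, 0, 8, 6, 0 → max 8
Option 3 regrets: 9, 2, 2, 0, 1 → max 9
Smallest max regret = 4 → Option 1.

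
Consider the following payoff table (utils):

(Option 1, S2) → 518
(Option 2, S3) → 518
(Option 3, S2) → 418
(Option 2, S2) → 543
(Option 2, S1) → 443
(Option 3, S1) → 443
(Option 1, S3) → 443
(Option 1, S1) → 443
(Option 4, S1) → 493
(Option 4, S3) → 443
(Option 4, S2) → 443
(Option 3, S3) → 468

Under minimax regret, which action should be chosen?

Column bests: S1=493, S2=543, S3=518.
Option 1 regrets: 50, 25, 75 → max 75
Option 2 regrets: 50, 0, 0 → max 50
Option 3 regrets: 50, 125, 50 → max 125
Option 4 regrets: 0, 100, 75 → max 100
Smallest max regret = 50 → Option 2.

Option 2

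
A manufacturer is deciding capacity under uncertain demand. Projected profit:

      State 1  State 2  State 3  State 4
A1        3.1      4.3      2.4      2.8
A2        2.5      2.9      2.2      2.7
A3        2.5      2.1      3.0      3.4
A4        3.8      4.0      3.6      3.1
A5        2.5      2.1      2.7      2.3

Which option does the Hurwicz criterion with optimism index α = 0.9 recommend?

A1: 0.9·4.3 + 0.1·2.4 = 4.11
A2: 0.9·2.9 + 0.1·2.2 = 2.83
A3: 0.9·3.4 + 0.1·2.1 = 3.27
A4: 0.9·4.0 + 0.1·3.1 = 3.91
A5: 0.9·2.7 + 0.1·2.1 = 2.64
Highest Hurwicz score = 4.11 → A1.

A1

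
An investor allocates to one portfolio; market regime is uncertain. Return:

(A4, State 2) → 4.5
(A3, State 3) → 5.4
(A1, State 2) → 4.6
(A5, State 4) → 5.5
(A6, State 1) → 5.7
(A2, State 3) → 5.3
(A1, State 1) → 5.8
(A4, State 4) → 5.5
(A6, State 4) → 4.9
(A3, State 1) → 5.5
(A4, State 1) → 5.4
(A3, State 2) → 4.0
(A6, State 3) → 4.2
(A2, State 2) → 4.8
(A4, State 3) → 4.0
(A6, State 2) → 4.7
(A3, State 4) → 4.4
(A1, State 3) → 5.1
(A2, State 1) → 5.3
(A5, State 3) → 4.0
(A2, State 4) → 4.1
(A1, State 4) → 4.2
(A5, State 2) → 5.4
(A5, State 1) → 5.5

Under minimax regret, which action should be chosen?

Column bests: State 1=5.8, State 2=5.4, State 3=5.4, State 4=5.5.
A1 regrets: 0.0, 0.8, 0.3, 1.3 → max 1.3
A2 regrets: 0.5, 0.6, 0.1, 1.4 → max 1.4
A3 regrets: 0.3, 1.4, 0.0, 1.1 → max 1.4
A4 regrets: 0.4, 0.9, 1.4, 0.0 → max 1.4
A5 regrets: 0.3, 0.0, 1.4, 0.0 → max 1.4
A6 regrets: 0.1, 0.7, 1.2, 0.6 → max 1.2
Smallest max regret = 1.2 → A6.

A6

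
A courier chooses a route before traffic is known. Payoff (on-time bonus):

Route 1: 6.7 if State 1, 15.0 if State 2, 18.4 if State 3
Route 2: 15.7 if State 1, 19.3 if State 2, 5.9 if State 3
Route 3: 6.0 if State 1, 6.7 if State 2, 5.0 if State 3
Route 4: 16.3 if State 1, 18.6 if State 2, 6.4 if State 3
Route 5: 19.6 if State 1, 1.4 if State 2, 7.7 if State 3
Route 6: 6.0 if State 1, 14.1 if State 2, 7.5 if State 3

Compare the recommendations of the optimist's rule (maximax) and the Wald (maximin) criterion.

maximax → Route 5; maximin → Route 1 (disagree)

Row maxima: Route 1=18.4, Route 2=19.3, Route 3=6.7, Route 4=18.6, Route 5=19.6, Route 6=14.1
Best best-case = 19.6 → Route 5.
Row minima: Route 1=6.7, Route 2=5.9, Route 3=5.0, Route 4=6.4, Route 5=1.4, Route 6=6.0
Best worst-case = 6.7 → Route 1.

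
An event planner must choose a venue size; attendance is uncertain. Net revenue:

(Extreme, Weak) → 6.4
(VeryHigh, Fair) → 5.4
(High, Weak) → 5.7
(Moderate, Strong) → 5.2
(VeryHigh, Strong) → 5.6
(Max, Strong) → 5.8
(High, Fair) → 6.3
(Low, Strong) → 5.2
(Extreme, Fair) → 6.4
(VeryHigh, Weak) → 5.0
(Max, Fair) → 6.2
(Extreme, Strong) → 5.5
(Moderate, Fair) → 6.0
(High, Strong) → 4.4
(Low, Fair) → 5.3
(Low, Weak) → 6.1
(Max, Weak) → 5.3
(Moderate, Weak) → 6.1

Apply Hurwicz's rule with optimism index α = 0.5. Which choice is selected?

Low: 0.5·6.1 + 0.5·5.2 = 5.65
Moderate: 0.5·6.1 + 0.5·5.2 = 5.65
High: 0.5·6.3 + 0.5·4.4 = 5.35
VeryHigh: 0.5·5.6 + 0.5·5.0 = 5.3
Extreme: 0.5·6.4 + 0.5·5.5 = 5.95
Max: 0.5·6.2 + 0.5·5.3 = 5.75
Highest Hurwicz score = 5.95 → Extreme.

Extreme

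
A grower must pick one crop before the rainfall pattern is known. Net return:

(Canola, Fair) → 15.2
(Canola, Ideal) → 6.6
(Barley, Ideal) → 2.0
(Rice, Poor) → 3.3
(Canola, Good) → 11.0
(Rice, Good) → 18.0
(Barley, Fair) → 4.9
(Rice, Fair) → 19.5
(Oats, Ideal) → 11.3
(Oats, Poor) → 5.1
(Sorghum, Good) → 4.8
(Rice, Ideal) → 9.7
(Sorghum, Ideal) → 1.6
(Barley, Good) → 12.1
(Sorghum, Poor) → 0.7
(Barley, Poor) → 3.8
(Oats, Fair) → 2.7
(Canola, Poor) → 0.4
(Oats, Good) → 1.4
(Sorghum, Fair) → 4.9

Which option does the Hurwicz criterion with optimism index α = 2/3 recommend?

Sorghum: 2/3·4.9 + 1/3·0.7 = 3.5
Barley: 2/3·12.1 + 1/3·2.0 = 131/15
Canola: 2/3·15.2 + 1/3·0.4 = 154/15
Oats: 2/3·11.3 + 1/3·1.4 = 8
Rice: 2/3·19.5 + 1/3·3.3 = 14.1
Highest Hurwicz score = 14.1 → Rice.

Rice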